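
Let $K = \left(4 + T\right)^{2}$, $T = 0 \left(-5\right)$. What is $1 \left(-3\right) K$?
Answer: $-48$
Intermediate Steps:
$T = 0$
$K = 16$ ($K = \left(4 + 0\right)^{2} = 4^{2} = 16$)
$1 \left(-3\right) K = 1 \left(-3\right) 16 = \left(-3\right) 16 = -48$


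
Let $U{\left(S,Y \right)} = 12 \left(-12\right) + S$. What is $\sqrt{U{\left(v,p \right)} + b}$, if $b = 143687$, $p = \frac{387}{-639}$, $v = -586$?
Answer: $\sqrt{142957} \approx 378.1$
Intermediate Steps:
$p = - \frac{43}{71}$ ($p = 387 \left(- \frac{1}{639}\right) = - \frac{43}{71} \approx -0.60563$)
$U{\left(S,Y \right)} = -144 + S$
$\sqrt{U{\left(v,p \right)} + b} = \sqrt{\left(-144 - 586\right) + 143687} = \sqrt{-730 + 143687} = \sqrt{142957}$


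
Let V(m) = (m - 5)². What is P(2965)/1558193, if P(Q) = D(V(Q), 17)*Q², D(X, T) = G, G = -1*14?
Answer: -17582450/222599 ≈ -78.987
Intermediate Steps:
V(m) = (-5 + m)²
G = -14
D(X, T) = -14
P(Q) = -14*Q²
P(2965)/1558193 = -14*2965²/1558193 = -14*8791225*(1/1558193) = -123077150*1/1558193 = -17582450/222599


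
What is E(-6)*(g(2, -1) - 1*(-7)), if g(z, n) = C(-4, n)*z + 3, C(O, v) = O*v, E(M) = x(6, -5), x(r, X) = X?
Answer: -90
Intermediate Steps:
E(M) = -5
g(z, n) = 3 - 4*n*z (g(z, n) = (-4*n)*z + 3 = -4*n*z + 3 = 3 - 4*n*z)
E(-6)*(g(2, -1) - 1*(-7)) = -5*((3 - 4*(-1)*2) - 1*(-7)) = -5*((3 + 8) + 7) = -5*(11 + 7) = -5*18 = -90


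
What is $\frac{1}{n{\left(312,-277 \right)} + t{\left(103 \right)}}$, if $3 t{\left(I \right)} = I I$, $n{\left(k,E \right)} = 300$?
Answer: $\frac{3}{11509} \approx 0.00026067$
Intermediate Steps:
$t{\left(I \right)} = \frac{I^{2}}{3}$ ($t{\left(I \right)} = \frac{I I}{3} = \frac{I^{2}}{3}$)
$\frac{1}{n{\left(312,-277 \right)} + t{\left(103 \right)}} = \frac{1}{300 + \frac{103^{2}}{3}} = \frac{1}{300 + \frac{1}{3} \cdot 10609} = \frac{1}{300 + \frac{10609}{3}} = \frac{1}{\frac{11509}{3}} = \frac{3}{11509}$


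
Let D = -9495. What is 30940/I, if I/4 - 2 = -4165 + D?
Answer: -7735/13658 ≈ -0.56633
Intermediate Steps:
I = -54632 (I = 8 + 4*(-4165 - 9495) = 8 + 4*(-13660) = 8 - 54640 = -54632)
30940/I = 30940/(-54632) = 30940*(-1/54632) = -7735/13658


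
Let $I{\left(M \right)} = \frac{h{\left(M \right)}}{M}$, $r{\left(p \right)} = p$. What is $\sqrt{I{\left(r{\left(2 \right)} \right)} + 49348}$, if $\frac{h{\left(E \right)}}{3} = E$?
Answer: $\sqrt{49351} \approx 222.15$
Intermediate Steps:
$h{\left(E \right)} = 3 E$
$I{\left(M \right)} = 3$ ($I{\left(M \right)} = \frac{3 M}{M} = 3$)
$\sqrt{I{\left(r{\left(2 \right)} \right)} + 49348} = \sqrt{3 + 49348} = \sqrt{49351}$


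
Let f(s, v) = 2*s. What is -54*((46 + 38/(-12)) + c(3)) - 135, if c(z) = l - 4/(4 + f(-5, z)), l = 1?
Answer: -2538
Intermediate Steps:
c(z) = 5/3 (c(z) = 1 - 4/(4 + 2*(-5)) = 1 - 4/(4 - 10) = 1 - 4/(-6) = 1 - 4*(-1/6) = 1 + 2/3 = 5/3)
-54*((46 + 38/(-12)) + c(3)) - 135 = -54*((46 + 38/(-12)) + 5/3) - 135 = -54*((46 + 38*(-1/12)) + 5/3) - 135 = -54*((46 - 19/6) + 5/3) - 135 = -54*(257/6 + 5/3) - 135 = -54*89/2 - 135 = -2403 - 135 = -2538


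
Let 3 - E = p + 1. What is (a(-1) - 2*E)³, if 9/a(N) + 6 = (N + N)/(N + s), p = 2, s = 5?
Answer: -5832/2197 ≈ -2.6545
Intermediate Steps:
a(N) = 9/(-6 + 2*N/(5 + N)) (a(N) = 9/(-6 + (N + N)/(N + 5)) = 9/(-6 + (2*N)/(5 + N)) = 9/(-6 + 2*N/(5 + N)))
E = 0 (E = 3 - (2 + 1) = 3 - 1*3 = 3 - 3 = 0)
(a(-1) - 2*E)³ = (9*(-5 - 1*(-1))/(2*(15 + 2*(-1))) - 2*0)³ = (9*(-5 + 1)/(2*(15 - 2)) + 0)³ = ((9/2)*(-4)/13 + 0)³ = ((9/2)*(1/13)*(-4) + 0)³ = (-18/13 + 0)³ = (-18/13)³ = -5832/2197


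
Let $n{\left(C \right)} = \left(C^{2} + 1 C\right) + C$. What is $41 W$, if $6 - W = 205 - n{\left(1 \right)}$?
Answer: $-8036$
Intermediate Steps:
$n{\left(C \right)} = C^{2} + 2 C$ ($n{\left(C \right)} = \left(C^{2} + C\right) + C = \left(C + C^{2}\right) + C = C^{2} + 2 C$)
$W = -196$ ($W = 6 - \left(205 - 1 \left(2 + 1\right)\right) = 6 - \left(205 - 1 \cdot 3\right) = 6 - \left(205 - 3\right) = 6 - 202 = -196$)
$41 W = 41 \left(-196\right) = -8036$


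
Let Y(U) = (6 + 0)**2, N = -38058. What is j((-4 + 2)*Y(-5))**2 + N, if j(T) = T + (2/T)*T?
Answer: -33158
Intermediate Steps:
Y(U) = 36 (Y(U) = 6**2 = 36)
j(T) = 2 + T (j(T) = T + 2 = 2 + T)
j((-4 + 2)*Y(-5))**2 + N = (2 + (-4 + 2)*36)**2 - 38058 = (2 - 2*36)**2 - 38058 = (2 - 72)**2 - 38058 = (-70)**2 - 38058 = 4900 - 38058 = -33158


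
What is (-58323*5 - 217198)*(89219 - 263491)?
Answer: 88671859136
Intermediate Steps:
(-58323*5 - 217198)*(89219 - 263491) = (-291615 - 217198)*(-174272) = -508813*(-174272) = 88671859136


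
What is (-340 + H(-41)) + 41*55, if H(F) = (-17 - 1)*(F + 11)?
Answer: 2455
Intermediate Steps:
H(F) = -198 - 18*F (H(F) = -18*(11 + F) = -198 - 18*F)
(-340 + H(-41)) + 41*55 = (-340 + (-198 - 18*(-41))) + 41*55 = (-340 + (-198 + 738)) + 2255 = (-340 + 540) + 2255 = 200 + 2255 = 2455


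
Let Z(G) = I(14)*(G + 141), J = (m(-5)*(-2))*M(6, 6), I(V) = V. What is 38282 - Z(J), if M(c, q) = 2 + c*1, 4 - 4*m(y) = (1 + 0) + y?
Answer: 36756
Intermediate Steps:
m(y) = ¾ - y/4 (m(y) = 1 - ((1 + 0) + y)/4 = 1 - (1 + y)/4 = 1 + (-¼ - y/4) = ¾ - y/4)
M(c, q) = 2 + c
J = -32 (J = ((¾ - ¼*(-5))*(-2))*(2 + 6) = ((¾ + 5/4)*(-2))*8 = (2*(-2))*8 = -4*8 = -32)
Z(G) = 1974 + 14*G (Z(G) = 14*(G + 141) = 14*(141 + G) = 1974 + 14*G)
38282 - Z(J) = 38282 - (1974 + 14*(-32)) = 38282 - (1974 - 448) = 38282 - 1*1526 = 38282 - 1526 = 36756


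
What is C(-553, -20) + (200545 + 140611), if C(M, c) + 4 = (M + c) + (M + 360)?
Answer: 340386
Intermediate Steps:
C(M, c) = 356 + c + 2*M (C(M, c) = -4 + ((M + c) + (M + 360)) = -4 + ((M + c) + (360 + M)) = -4 + (360 + c + 2*M) = 356 + c + 2*M)
C(-553, -20) + (200545 + 140611) = (356 - 20 + 2*(-553)) + (200545 + 140611) = (356 - 20 - 1106) + 341156 = -770 + 341156 = 340386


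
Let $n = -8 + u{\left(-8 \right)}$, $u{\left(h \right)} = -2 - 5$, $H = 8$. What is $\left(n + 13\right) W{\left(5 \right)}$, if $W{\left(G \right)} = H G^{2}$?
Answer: $-400$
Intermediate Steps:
$u{\left(h \right)} = -7$ ($u{\left(h \right)} = -2 - 5 = -7$)
$n = -15$ ($n = -8 - 7 = -15$)
$W{\left(G \right)} = 8 G^{2}$
$\left(n + 13\right) W{\left(5 \right)} = \left(-15 + 13\right) 8 \cdot 5^{2} = - 2 \cdot 8 \cdot 25 = \left(-2\right) 200 = -400$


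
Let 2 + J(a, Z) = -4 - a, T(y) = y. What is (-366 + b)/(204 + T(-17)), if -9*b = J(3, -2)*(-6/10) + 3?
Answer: -5504/2805 ≈ -1.9622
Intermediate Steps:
J(a, Z) = -6 - a (J(a, Z) = -2 + (-4 - a) = -6 - a)
b = -14/15 (b = -((-6 - 1*3)*(-6/10) + 3)/9 = -((-6 - 3)*(-6*1/10) + 3)/9 = -(-9*(-3/5) + 3)/9 = -(27/5 + 3)/9 = -1/9*42/5 = -14/15 ≈ -0.93333)
(-366 + b)/(204 + T(-17)) = (-366 - 14/15)/(204 - 17) = -5504/15/187 = -5504/15*1/187 = -5504/2805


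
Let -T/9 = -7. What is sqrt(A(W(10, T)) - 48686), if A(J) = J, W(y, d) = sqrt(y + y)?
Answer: sqrt(-48686 + 2*sqrt(5)) ≈ 220.64*I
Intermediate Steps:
T = 63 (T = -9*(-7) = 63)
W(y, d) = sqrt(2)*sqrt(y) (W(y, d) = sqrt(2*y) = sqrt(2)*sqrt(y))
sqrt(A(W(10, T)) - 48686) = sqrt(sqrt(2)*sqrt(10) - 48686) = sqrt(2*sqrt(5) - 48686) = sqrt(-48686 + 2*sqrt(5))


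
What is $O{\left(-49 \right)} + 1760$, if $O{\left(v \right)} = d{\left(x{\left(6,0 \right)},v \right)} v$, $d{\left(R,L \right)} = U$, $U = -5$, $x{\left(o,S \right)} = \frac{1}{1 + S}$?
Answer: $2005$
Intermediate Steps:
$d{\left(R,L \right)} = -5$
$O{\left(v \right)} = - 5 v$
$O{\left(-49 \right)} + 1760 = \left(-5\right) \left(-49\right) + 1760 = 245 + 1760 = 2005$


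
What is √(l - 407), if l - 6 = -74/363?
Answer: I*√436911/33 ≈ 20.03*I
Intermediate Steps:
l = 2104/363 (l = 6 - 74/363 = 2104/363 ≈ 5.7961)
√(l - 407) = √(2104/363 - 407) = √(-145637/363) = I*√436911/33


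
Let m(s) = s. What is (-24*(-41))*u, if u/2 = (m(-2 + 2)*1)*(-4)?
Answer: 0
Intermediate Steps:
u = 0 (u = 2*(((-2 + 2)*1)*(-4)) = 2*((0*1)*(-4)) = 2*(0*(-4)) = 2*0 = 0)
(-24*(-41))*u = -24*(-41)*0 = 984*0 = 0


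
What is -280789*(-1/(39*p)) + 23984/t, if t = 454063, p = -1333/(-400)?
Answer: 50999605139008/23605373181 ≈ 2160.5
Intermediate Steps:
p = 1333/400 (p = -1333*(-1/400) = 1333/400 ≈ 3.3325)
-280789*(-1/(39*p)) + 23984/t = -280789/((-39*1333/400)) + 23984/454063 = -280789/(-51987/400) + 23984*(1/454063) = -280789*(-400/51987) + 23984/454063 = 112315600/51987 + 23984/454063 = 50999605139008/23605373181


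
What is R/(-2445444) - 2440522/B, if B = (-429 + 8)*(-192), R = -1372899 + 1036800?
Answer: -82513782325/2745418464 ≈ -30.055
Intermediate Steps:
R = -336099
B = 80832 (B = -421*(-192) = 80832)
R/(-2445444) - 2440522/B = -336099/(-2445444) - 2440522/80832 = -336099*(-1/2445444) - 2440522*1/80832 = 112033/815148 - 1220261/40416 = -82513782325/2745418464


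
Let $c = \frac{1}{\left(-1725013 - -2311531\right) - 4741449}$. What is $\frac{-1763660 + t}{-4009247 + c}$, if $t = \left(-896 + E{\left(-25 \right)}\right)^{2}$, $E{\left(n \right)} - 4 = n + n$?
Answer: $\frac{1820474707788}{8329072323479} \approx 0.21857$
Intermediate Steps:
$E{\left(n \right)} = 4 + 2 n$ ($E{\left(n \right)} = 4 + \left(n + n\right) = 4 + 2 n$)
$t = 887364$ ($t = \left(-896 + \left(4 + 2 \left(-25\right)\right)\right)^{2} = \left(-896 + \left(4 - 50\right)\right)^{2} = \left(-896 - 46\right)^{2} = \left(-942\right)^{2} = 887364$)
$c = - \frac{1}{4154931}$ ($c = \frac{1}{\left(-1725013 + 2311531\right) - 4741449} = \frac{1}{586518 - 4741449} = \frac{1}{-4154931} = - \frac{1}{4154931} \approx -2.4068 \cdot 10^{-7}$)
$\frac{-1763660 + t}{-4009247 + c} = \frac{-1763660 + 887364}{-4009247 - \frac{1}{4154931}} = - \frac{876296}{- \frac{16658144646958}{4154931}} = \left(-876296\right) \left(- \frac{4154931}{16658144646958}\right) = \frac{1820474707788}{8329072323479}$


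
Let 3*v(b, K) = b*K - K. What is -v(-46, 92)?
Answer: 4324/3 ≈ 1441.3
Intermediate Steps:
v(b, K) = -K/3 + K*b/3 (v(b, K) = (b*K - K)/3 = (K*b - K)/3 = (-K + K*b)/3 = -K/3 + K*b/3)
-v(-46, 92) = -92*(-1 - 46)/3 = -92*(-47)/3 = -1*(-4324/3) = 4324/3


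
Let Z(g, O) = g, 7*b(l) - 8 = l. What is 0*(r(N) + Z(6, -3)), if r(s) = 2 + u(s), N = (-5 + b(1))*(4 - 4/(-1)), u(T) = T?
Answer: 0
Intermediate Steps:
b(l) = 8/7 + l/7
N = -208/7 (N = (-5 + (8/7 + (⅐)*1))*(4 - 4/(-1)) = (-5 + (8/7 + ⅐))*(4 - 4*(-1)) = (-5 + 9/7)*(4 + 4) = -26/7*8 = -208/7 ≈ -29.714)
r(s) = 2 + s
0*(r(N) + Z(6, -3)) = 0*((2 - 208/7) + 6) = 0*(-194/7 + 6) = 0*(-152/7) = 0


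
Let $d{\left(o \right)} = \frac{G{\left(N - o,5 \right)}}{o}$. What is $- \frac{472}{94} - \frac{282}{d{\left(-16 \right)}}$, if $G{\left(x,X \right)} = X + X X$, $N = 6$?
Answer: $\frac{34164}{235} \approx 145.38$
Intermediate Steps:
$G{\left(x,X \right)} = X + X^{2}$
$d{\left(o \right)} = \frac{30}{o}$ ($d{\left(o \right)} = \frac{5 \left(1 + 5\right)}{o} = \frac{5 \cdot 6}{o} = \frac{30}{o}$)
$- \frac{472}{94} - \frac{282}{d{\left(-16 \right)}} = - \frac{472}{94} - \frac{282}{30 \frac{1}{-16}} = \left(-472\right) \frac{1}{94} - \frac{282}{30 \left(- \frac{1}{16}\right)} = - \frac{236}{47} - \frac{282}{- \frac{15}{8}} = - \frac{236}{47} - - \frac{752}{5} = - \frac{236}{47} + \frac{752}{5} = \frac{34164}{235}$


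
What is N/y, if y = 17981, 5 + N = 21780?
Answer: 21775/17981 ≈ 1.2110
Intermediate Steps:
N = 21775 (N = -5 + 21780 = 21775)
N/y = 21775/17981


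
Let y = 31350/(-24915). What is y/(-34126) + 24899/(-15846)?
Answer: -64151091817/40827424998 ≈ -1.5713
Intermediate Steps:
y = -190/151 (y = 31350*(-1/24915) = -190/151 ≈ -1.2583)
y/(-34126) + 24899/(-15846) = -190/151/(-34126) + 24899/(-15846) = -190/151*(-1/34126) + 24899*(-1/15846) = 95/2576513 - 24899/15846 = -64151091817/40827424998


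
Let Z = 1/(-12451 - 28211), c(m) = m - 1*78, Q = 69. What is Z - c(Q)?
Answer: 365957/40662 ≈ 9.0000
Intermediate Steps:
c(m) = -78 + m (c(m) = m - 78 = -78 + m)
Z = -1/40662 (Z = 1/(-40662) = -1/40662 ≈ -2.4593e-5)
Z - c(Q) = -1/40662 - (-78 + 69) = -1/40662 - 1*(-9) = -1/40662 + 9 = 365957/40662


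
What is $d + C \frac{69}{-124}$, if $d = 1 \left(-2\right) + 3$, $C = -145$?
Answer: $\frac{10129}{124} \approx 81.685$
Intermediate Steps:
$d = 1$ ($d = -2 + 3 = 1$)
$d + C \frac{69}{-124} = 1 - 145 \frac{69}{-124} = 1 - 145 \cdot 69 \left(- \frac{1}{124}\right) = 1 - - \frac{10005}{124} = 1 + \frac{10005}{124} = \frac{10129}{124}$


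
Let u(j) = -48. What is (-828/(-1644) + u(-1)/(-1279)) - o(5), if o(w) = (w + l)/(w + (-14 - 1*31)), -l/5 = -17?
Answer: 1956315/700892 ≈ 2.7912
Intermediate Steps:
l = 85 (l = -5*(-17) = 85)
o(w) = (85 + w)/(-45 + w) (o(w) = (w + 85)/(w + (-14 - 1*31)) = (85 + w)/(w + (-14 - 31)) = (85 + w)/(w - 45) = (85 + w)/(-45 + w))
(-828/(-1644) + u(-1)/(-1279)) - o(5) = (-828/(-1644) - 48/(-1279)) - (85 + 5)/(-45 + 5) = (-828*(-1/1644) - 48*(-1/1279)) - 90/(-40) = (69/137 + 48/1279) - (-1)*90/40 = 94827/175223 - 1*(-9/4) = 94827/175223 + 9/4 = 1956315/700892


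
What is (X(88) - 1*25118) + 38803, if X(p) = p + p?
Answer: 13861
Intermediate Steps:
X(p) = 2*p
(X(88) - 1*25118) + 38803 = (2*88 - 1*25118) + 38803 = (176 - 25118) + 38803 = -24942 + 38803 = 13861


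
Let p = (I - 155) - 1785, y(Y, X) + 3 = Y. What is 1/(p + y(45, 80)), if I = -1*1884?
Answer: -1/3782 ≈ -0.00026441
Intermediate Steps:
y(Y, X) = -3 + Y
I = -1884
p = -3824 (p = (-1884 - 155) - 1785 = -2039 - 1785 = -3824)
1/(p + y(45, 80)) = 1/(-3824 + (-3 + 45)) = 1/(-3824 + 42) = 1/(-3782) = -1/3782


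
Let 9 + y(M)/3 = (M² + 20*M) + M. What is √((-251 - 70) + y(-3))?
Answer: I*√510 ≈ 22.583*I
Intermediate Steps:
y(M) = -27 + 3*M² + 63*M (y(M) = -27 + 3*((M² + 20*M) + M) = -27 + 3*(M² + 21*M) = -27 + (3*M² + 63*M) = -27 + 3*M² + 63*M)
√((-251 - 70) + y(-3)) = √((-251 - 70) + (-27 + 3*(-3)² + 63*(-3))) = √(-321 + (-27 + 3*9 - 189)) = √(-321 + (-27 + 27 - 189)) = √(-321 - 189) = √(-510) = I*√510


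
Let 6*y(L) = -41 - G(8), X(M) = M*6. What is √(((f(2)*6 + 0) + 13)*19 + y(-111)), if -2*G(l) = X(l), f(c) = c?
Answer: √16998/6 ≈ 21.729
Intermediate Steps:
X(M) = 6*M
G(l) = -3*l
y(L) = -17/6 (y(L) = (-41 - (-3)*8)/6 = (-41 - 1*(-24))/6 = (-41 + 24)/6 = (⅙)*(-17) = -17/6)
√(((f(2)*6 + 0) + 13)*19 + y(-111)) = √(((2*6 + 0) + 13)*19 - 17/6) = √(((12 + 0) + 13)*19 - 17/6) = √((12 + 13)*19 - 17/6) = √(25*19 - 17/6) = √(475 - 17/6) = √(2833/6) = √16998/6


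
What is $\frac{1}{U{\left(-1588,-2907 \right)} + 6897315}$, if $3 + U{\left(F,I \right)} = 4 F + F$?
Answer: $\frac{1}{6889372} \approx 1.4515 \cdot 10^{-7}$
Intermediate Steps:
$U{\left(F,I \right)} = -3 + 5 F$ ($U{\left(F,I \right)} = -3 + \left(4 F + F\right) = -3 + 5 F$)
$\frac{1}{U{\left(-1588,-2907 \right)} + 6897315} = \frac{1}{\left(-3 + 5 \left(-1588\right)\right) + 6897315} = \frac{1}{\left(-3 - 7940\right) + 6897315} = \frac{1}{-7943 + 6897315} = \frac{1}{6889372}$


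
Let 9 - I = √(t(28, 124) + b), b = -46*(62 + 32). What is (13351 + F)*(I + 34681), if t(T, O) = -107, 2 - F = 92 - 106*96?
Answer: 813029530 - 23437*I*√4431 ≈ 8.1303e+8 - 1.5601e+6*I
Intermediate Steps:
F = 10086 (F = 2 - (92 - 106*96) = 2 - (92 - 10176) = 2 - 1*(-10084) = 2 + 10084 = 10086)
b = -4324 (b = -46*94 = -4324)
I = 9 - I*√4431 (I = 9 - √(-107 - 4324) = 9 - √(-4431) = 9 - I*√4431 ≈ 9.0 - 66.566*I)
(13351 + F)*(I + 34681) = (13351 + 10086)*((9 - I*√4431) + 34681) = 23437*(34690 - I*√4431) = 813029530 - 23437*I*√4431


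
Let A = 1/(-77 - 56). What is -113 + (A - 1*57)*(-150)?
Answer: 1122271/133 ≈ 8438.1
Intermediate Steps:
A = -1/133 (A = 1/(-133) = -1/133 ≈ -0.0075188)
-113 + (A - 1*57)*(-150) = -113 + (-1/133 - 1*57)*(-150) = -113 + (-1/133 - 57)*(-150) = -113 - 7582/133*(-150) = -113 + 1137300/133 = 1122271/133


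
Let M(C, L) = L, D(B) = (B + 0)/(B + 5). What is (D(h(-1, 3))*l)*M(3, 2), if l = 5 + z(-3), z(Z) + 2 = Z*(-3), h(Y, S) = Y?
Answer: -6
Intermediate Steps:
D(B) = B/(5 + B)
z(Z) = -2 - 3*Z (z(Z) = -2 + Z*(-3) = -2 - 3*Z)
l = 12 (l = 5 + (-2 - 3*(-3)) = 5 + (-2 + 9) = 5 + 7 = 12)
(D(h(-1, 3))*l)*M(3, 2) = (-1/(5 - 1)*12)*2 = (-1/4*12)*2 = (-1*¼*12)*2 = -¼*12*2 = -3*2 = -6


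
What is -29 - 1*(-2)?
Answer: -27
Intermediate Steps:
-29 - 1*(-2) = -29 + 2 = -27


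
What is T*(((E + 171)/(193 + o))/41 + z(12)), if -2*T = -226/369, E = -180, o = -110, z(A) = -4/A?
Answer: -387590/3767121 ≈ -0.10289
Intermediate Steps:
T = 113/369 (T = -(-113)/369 = -½*(-226/369) = 113/369 ≈ 0.30623)
T*(((E + 171)/(193 + o))/41 + z(12)) = 113*(((-180 + 171)/(193 - 110))/41 - 4/12)/369 = 113*(-9/83*(1/41) - 4*1/12)/369 = 113*(-9*1/83*(1/41) - ⅓)/369 = 113*(-9/83*1/41 - ⅓)/369 = 113*(-9/3403 - ⅓)/369 = (113/369)*(-3430/10209) = -387590/3767121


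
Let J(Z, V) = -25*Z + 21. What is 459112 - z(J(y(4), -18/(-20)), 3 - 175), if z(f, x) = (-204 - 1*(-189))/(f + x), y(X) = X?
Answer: 115237097/251 ≈ 4.5911e+5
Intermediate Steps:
J(Z, V) = 21 - 25*Z
z(f, x) = -15/(f + x) (z(f, x) = (-204 + 189)/(f + x) = -15/(f + x))
459112 - z(J(y(4), -18/(-20)), 3 - 175) = 459112 - (-15)/((21 - 25*4) + (3 - 175)) = 459112 - (-15)/((21 - 100) - 172) = 459112 - (-15)/(-79 - 172) = 459112 - (-15)/(-251) = 459112 - (-15)*(-1)/251 = 459112 - 1*15/251 = 459112 - 15/251 = 115237097/251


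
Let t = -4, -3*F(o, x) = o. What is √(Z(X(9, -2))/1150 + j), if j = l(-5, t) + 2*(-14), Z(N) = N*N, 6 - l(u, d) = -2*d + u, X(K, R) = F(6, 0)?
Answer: 3*I*√36731/115 ≈ 4.9996*I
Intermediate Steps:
F(o, x) = -o/3
X(K, R) = -2 (X(K, R) = -⅓*6 = -2)
l(u, d) = 6 - u + 2*d (l(u, d) = 6 - (-2*d + u) = 6 - (u - 2*d) = 6 + (-u + 2*d) = 6 - u + 2*d)
Z(N) = N²
j = -25 (j = (6 - 1*(-5) + 2*(-4)) + 2*(-14) = (6 + 5 - 8) - 28 = 3 - 28 = -25)
√(Z(X(9, -2))/1150 + j) = √((-2)²/1150 - 25) = √(4*(1/1150) - 25) = √(2/575 - 25) = √(-14373/575) = 3*I*√36731/115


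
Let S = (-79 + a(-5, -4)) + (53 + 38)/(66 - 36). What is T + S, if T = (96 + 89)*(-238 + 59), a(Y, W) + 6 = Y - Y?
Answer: -995909/30 ≈ -33197.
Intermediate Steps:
a(Y, W) = -6 (a(Y, W) = -6 + (Y - Y) = -6 + 0 = -6)
S = -2459/30 (S = (-79 - 6) + (53 + 38)/(66 - 36) = -85 + 91/30 = -2459/30 ≈ -81.967)
T = -33115 (T = 185*(-179) = -33115)
T + S = -33115 - 2459/30 = -995909/30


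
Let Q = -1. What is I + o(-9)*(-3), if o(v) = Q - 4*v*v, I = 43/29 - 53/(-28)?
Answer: 794441/812 ≈ 978.38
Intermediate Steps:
I = 2741/812 (I = 43*(1/29) - 53*(-1/28) = 43/29 + 53/28 = 2741/812 ≈ 3.3756)
o(v) = -1 - 4*v² (o(v) = -1 - 4*v*v = -1 - 4*v²)
I + o(-9)*(-3) = 2741/812 + (-1 - 4*(-9)²)*(-3) = 2741/812 + (-1 - 4*81)*(-3) = 2741/812 + (-1 - 324)*(-3) = 2741/812 - 325*(-3) = 2741/812 + 975 = 794441/812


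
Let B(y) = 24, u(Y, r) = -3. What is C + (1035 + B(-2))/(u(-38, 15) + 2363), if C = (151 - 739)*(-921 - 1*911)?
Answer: 2542230819/2360 ≈ 1.0772e+6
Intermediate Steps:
C = 1077216 (C = -588*(-921 - 911) = -588*(-1832) = 1077216)
C + (1035 + B(-2))/(u(-38, 15) + 2363) = 1077216 + (1035 + 24)/(-3 + 2363) = 1077216 + 1059/2360 = 2542230819/2360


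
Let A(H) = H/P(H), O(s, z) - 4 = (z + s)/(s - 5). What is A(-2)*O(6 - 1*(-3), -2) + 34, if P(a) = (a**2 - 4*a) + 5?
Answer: 1133/34 ≈ 33.324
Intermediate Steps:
P(a) = 5 + a**2 - 4*a
O(s, z) = 4 + (s + z)/(-5 + s) (O(s, z) = 4 + (z + s)/(s - 5) = 4 + (s + z)/(-5 + s))
A(H) = H/(5 + H**2 - 4*H)
A(-2)*O(6 - 1*(-3), -2) + 34 = (-2/(5 + (-2)**2 - 4*(-2)))*((-20 - 2 + 5*(6 - 1*(-3)))/(-5 + (6 - 1*(-3)))) + 34 = (-2/(5 + 4 + 8))*((-20 - 2 + 5*(6 + 3))/(-5 + (6 + 3))) + 34 = (-2/17)*((-20 - 2 + 5*9)/(-5 + 9)) + 34 = (-2*1/17)*((-20 - 2 + 45)/4) + 34 = -23/34 + 34 = 1133/34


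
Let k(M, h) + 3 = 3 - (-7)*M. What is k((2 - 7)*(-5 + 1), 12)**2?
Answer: 19600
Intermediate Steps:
k(M, h) = 7*M (k(M, h) = -3 + (3 - (-7)*M) = -3 + (3 + 7*M) = 7*M)
k((2 - 7)*(-5 + 1), 12)**2 = (7*((2 - 7)*(-5 + 1)))**2 = (7*(-5*(-4)))**2 = (7*20)**2 = 140**2 = 19600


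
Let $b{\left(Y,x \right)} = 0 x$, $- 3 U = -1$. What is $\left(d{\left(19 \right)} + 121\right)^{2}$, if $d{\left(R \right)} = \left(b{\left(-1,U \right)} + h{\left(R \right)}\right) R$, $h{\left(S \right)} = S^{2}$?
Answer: $48720400$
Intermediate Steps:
$U = \frac{1}{3}$ ($U = \left(- \frac{1}{3}\right) \left(-1\right) = \frac{1}{3} \approx 0.33333$)
$b{\left(Y,x \right)} = 0$
$d{\left(R \right)} = R^{3}$ ($d{\left(R \right)} = \left(0 + R^{2}\right) R = R^{2} R = R^{3}$)
$\left(d{\left(19 \right)} + 121\right)^{2} = \left(19^{3} + 121\right)^{2} = \left(6859 + 121\right)^{2} = 6980^{2} = 48720400$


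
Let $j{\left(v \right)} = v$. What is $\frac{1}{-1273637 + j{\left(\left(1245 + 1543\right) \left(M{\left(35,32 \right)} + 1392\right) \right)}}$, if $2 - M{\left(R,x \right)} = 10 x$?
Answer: $\frac{1}{1720675} \approx 5.8117 \cdot 10^{-7}$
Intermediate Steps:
$M{\left(R,x \right)} = 2 - 10 x$
$\frac{1}{-1273637 + j{\left(\left(1245 + 1543\right) \left(M{\left(35,32 \right)} + 1392\right) \right)}} = \frac{1}{-1273637 + \left(1245 + 1543\right) \left(\left(2 - 320\right) + 1392\right)} = \frac{1}{-1273637 + 2788 \left(\left(2 - 320\right) + 1392\right)} = \frac{1}{-1273637 + 2788 \left(-318 + 1392\right)} = \frac{1}{-1273637 + 2788 \cdot 1074} = \frac{1}{-1273637 + 2994312} = \frac{1}{1720675}$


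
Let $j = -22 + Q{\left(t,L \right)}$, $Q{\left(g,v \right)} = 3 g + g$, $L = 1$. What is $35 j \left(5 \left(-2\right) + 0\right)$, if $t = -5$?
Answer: $14700$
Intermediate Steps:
$Q{\left(g,v \right)} = 4 g$
$j = -42$ ($j = -22 + 4 \left(-5\right) = -22 - 20 = -42$)
$35 j \left(5 \left(-2\right) + 0\right) = 35 \left(-42\right) \left(5 \left(-2\right) + 0\right) = - 1470 \left(-10 + 0\right) = \left(-1470\right) \left(-10\right) = 14700$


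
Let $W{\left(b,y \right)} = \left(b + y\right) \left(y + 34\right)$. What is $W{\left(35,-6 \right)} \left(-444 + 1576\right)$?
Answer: $919184$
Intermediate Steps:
$W{\left(b,y \right)} = \left(34 + y\right) \left(b + y\right)$ ($W{\left(b,y \right)} = \left(b + y\right) \left(34 + y\right) = \left(34 + y\right) \left(b + y\right)$)
$W{\left(35,-6 \right)} \left(-444 + 1576\right) = \left(\left(-6\right)^{2} + 34 \cdot 35 + 34 \left(-6\right) + 35 \left(-6\right)\right) \left(-444 + 1576\right) = \left(36 + 1190 - 204 - 210\right) 1132 = 812 \cdot 1132 = 919184$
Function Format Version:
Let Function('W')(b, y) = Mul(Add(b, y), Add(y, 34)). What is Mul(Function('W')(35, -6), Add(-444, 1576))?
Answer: 919184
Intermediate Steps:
Function('W')(b, y) = Mul(Add(34, y), Add(b, y)) (Function('W')(b, y) = Mul(Add(b, y), Add(34, y)) = Mul(Add(34, y), Add(b, y)))
Mul(Function('W')(35, -6), Add(-444, 1576)) = Mul(Add(Pow(-6, 2), Mul(34, 35), Mul(34, -6), Mul(35, -6)), Add(-444, 1576)) = Mul(Add(36, 1190, -204, -210), 1132) = Mul(812, 1132) = 919184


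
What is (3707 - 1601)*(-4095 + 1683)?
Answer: -5079672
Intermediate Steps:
(3707 - 1601)*(-4095 + 1683) = 2106*(-2412) = -5079672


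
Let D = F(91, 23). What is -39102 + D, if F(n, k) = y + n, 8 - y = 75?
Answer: -39078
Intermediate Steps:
y = -67 (y = 8 - 1*75 = 8 - 75 = -67)
F(n, k) = -67 + n
D = 24 (D = -67 + 91 = 24)
-39102 + D = -39102 + 24 = -39078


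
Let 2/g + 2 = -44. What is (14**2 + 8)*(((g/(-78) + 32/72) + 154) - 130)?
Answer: 4473142/897 ≈ 4986.8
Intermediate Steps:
g = -1/23 (g = 2/(-2 - 44) = 2/(-46) = 2*(-1/46) = -1/23 ≈ -0.043478)
(14**2 + 8)*(((g/(-78) + 32/72) + 154) - 130) = (14**2 + 8)*(((-1/23/(-78) + 32/72) + 154) - 130) = (196 + 8)*(((-1/23*(-1/78) + 32*(1/72)) + 154) - 130) = 204*(((1/1794 + 4/9) + 154) - 130) = 204*((2395/5382 + 154) - 130) = 204*(831223/5382 - 130) = 204*(131563/5382) = 4473142/897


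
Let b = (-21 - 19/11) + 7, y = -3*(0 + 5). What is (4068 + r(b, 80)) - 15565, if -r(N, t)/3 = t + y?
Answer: -11692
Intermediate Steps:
y = -15 (y = -3*5 = -15)
b = -173/11 (b = (-21 - 19*1/11) + 7 = (-21 - 19/11) + 7 = -250/11 + 7 = -173/11 ≈ -15.727)
r(N, t) = 45 - 3*t (r(N, t) = -3*(t - 15) = -3*(-15 + t) = 45 - 3*t)
(4068 + r(b, 80)) - 15565 = (4068 + (45 - 3*80)) - 15565 = (4068 + (45 - 240)) - 15565 = (4068 - 195) - 15565 = 3873 - 15565 = -11692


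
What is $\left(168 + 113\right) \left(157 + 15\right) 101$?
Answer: $4881532$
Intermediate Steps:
$\left(168 + 113\right) \left(157 + 15\right) 101 = 281 \cdot 172 \cdot 101 = 48332 \cdot 101 = 4881532$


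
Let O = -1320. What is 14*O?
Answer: -18480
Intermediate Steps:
14*O = 14*(-1320) = -18480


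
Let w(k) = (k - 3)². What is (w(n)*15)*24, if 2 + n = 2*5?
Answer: 9000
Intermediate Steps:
n = 8 (n = -2 + 2*5 = -2 + 10 = 8)
w(k) = (-3 + k)²
(w(n)*15)*24 = ((-3 + 8)²*15)*24 = (5²*15)*24 = (25*15)*24 = 375*24 = 9000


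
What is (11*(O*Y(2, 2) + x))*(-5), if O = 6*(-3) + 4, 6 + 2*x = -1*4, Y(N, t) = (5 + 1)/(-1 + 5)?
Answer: 1430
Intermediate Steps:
Y(N, t) = 3/2 (Y(N, t) = 6/4 = 6*(1/4) = 3/2)
x = -5 (x = -3 + (-1*4)/2 = -3 + (1/2)*(-4) = -3 - 2 = -5)
O = -14 (O = -18 + 4 = -14)
(11*(O*Y(2, 2) + x))*(-5) = (11*(-14*3/2 - 5))*(-5) = (11*(-21 - 5))*(-5) = (11*(-26))*(-5) = -286*(-5) = 1430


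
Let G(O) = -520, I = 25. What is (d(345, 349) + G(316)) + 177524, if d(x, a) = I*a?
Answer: 185729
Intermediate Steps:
d(x, a) = 25*a
(d(345, 349) + G(316)) + 177524 = (25*349 - 520) + 177524 = (8725 - 520) + 177524 = 8205 + 177524 = 185729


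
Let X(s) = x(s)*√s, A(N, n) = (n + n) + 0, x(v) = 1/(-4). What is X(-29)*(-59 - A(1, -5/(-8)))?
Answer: 241*I*√29/16 ≈ 81.114*I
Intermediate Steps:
x(v) = -¼
A(N, n) = 2*n (A(N, n) = 2*n + 0 = 2*n)
X(s) = -√s/4
X(-29)*(-59 - A(1, -5/(-8))) = (-I*√29/4)*(-59 - 2*(-5/(-8))) = (-I*√29/4)*(-59 - 2*(-5*(-⅛))) = (-I*√29/4)*(-59 - 2*5/8) = (-I*√29/4)*(-59 - 1*5/4) = (-I*√29/4)*(-59 - 5/4) = -I*√29/4*(-241/4) = 241*I*√29/16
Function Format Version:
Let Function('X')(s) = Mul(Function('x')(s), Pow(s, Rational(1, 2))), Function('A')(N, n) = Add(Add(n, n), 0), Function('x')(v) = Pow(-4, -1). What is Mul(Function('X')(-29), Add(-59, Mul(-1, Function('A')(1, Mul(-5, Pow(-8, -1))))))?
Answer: Mul(Rational(241, 16), I, Pow(29, Rational(1, 2))) ≈ Mul(81.114, I)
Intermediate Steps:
Function('x')(v) = Rational(-1, 4)
Function('A')(N, n) = Mul(2, n) (Function('A')(N, n) = Add(Mul(2, n), 0) = Mul(2, n))
Function('X')(s) = Mul(Rational(-1, 4), Pow(s, Rational(1, 2)))
Mul(Function('X')(-29), Add(-59, Mul(-1, Function('A')(1, Mul(-5, Pow(-8, -1)))))) = Mul(Mul(Rational(-1, 4), Pow(-29, Rational(1, 2))), Add(-59, Mul(-1, Mul(2, Mul(-5, Pow(-8, -1)))))) = Mul(Mul(Rational(-1, 4), Mul(I, Pow(29, Rational(1, 2)))), Add(-59, Mul(-1, Mul(2, Mul(-5, Rational(-1, 8)))))) = Mul(Mul(Rational(-1, 4), I, Pow(29, Rational(1, 2))), Add(-59, Mul(-1, Mul(2, Rational(5, 8))))) = Mul(Mul(Rational(-1, 4), I, Pow(29, Rational(1, 2))), Add(-59, Mul(-1, Rational(5, 4)))) = Mul(Mul(Rational(-1, 4), I, Pow(29, Rational(1, 2))), Add(-59, Rational(-5, 4))) = Mul(Mul(Rational(-1, 4), I, Pow(29, Rational(1, 2))), Rational(-241, 4)) = Mul(Rational(241, 16), I, Pow(29, Rational(1, 2)))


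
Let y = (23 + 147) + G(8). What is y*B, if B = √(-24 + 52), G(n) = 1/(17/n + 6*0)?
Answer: 5796*√7/17 ≈ 902.05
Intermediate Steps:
G(n) = n/17 (G(n) = 1/(17/n + 0) = 1/(17/n) = n/17)
B = 2*√7 (B = √28 = 2*√7 ≈ 5.2915)
y = 2898/17 (y = (23 + 147) + (1/17)*8 = 170 + 8/17 = 2898/17 ≈ 170.47)
y*B = 2898*(2*√7)/17 = 5796*√7/17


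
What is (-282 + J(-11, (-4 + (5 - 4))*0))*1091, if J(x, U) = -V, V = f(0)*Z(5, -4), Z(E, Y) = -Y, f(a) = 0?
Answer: -307662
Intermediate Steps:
V = 0 (V = 0*(-1*(-4)) = 0*4 = 0)
J(x, U) = 0 (J(x, U) = -1*0 = 0)
(-282 + J(-11, (-4 + (5 - 4))*0))*1091 = (-282 + 0)*1091 = -282*1091 = -307662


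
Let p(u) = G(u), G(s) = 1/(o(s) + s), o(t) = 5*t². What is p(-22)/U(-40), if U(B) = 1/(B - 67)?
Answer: -107/2398 ≈ -0.044621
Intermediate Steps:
U(B) = 1/(-67 + B)
G(s) = 1/(s + 5*s²) (G(s) = 1/(5*s² + s) = 1/(s + 5*s²))
p(u) = 1/(u*(1 + 5*u))
p(-22)/U(-40) = (1/((-22)*(1 + 5*(-22))))/(1/(-67 - 40)) = (-1/(22*(1 - 110)))/(1/(-107)) = (-1/22/(-109))/(-1/107) = -1/22*(-1/109)*(-107) = (1/2398)*(-107) = -107/2398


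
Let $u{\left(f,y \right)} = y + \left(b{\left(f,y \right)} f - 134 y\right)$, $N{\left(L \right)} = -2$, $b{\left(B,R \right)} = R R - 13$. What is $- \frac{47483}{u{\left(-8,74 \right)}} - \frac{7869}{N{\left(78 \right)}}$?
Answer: $\frac{105362110}{26773} \approx 3935.4$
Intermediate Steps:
$b{\left(B,R \right)} = -13 + R^{2}$ ($b{\left(B,R \right)} = R^{2} - 13 = -13 + R^{2}$)
$u{\left(f,y \right)} = - 133 y + f \left(-13 + y^{2}\right)$ ($u{\left(f,y \right)} = y + \left(\left(-13 + y^{2}\right) f - 134 y\right) = y + \left(f \left(-13 + y^{2}\right) - 134 y\right) = y + \left(- 134 y + f \left(-13 + y^{2}\right)\right) = - 133 y + f \left(-13 + y^{2}\right)$)
$- \frac{47483}{u{\left(-8,74 \right)}} - \frac{7869}{N{\left(78 \right)}} = - \frac{47483}{\left(-133\right) 74 - 8 \left(-13 + 74^{2}\right)} - \frac{7869}{-2} = - \frac{47483}{-9842 - 8 \left(-13 + 5476\right)} - - \frac{7869}{2} = - \frac{47483}{-9842 - 43704} + \frac{7869}{2} = - \frac{47483}{-53546} + \frac{7869}{2} = \left(-47483\right) \left(- \frac{1}{53546}\right) + \frac{7869}{2} = \frac{47483}{53546} + \frac{7869}{2} = \frac{105362110}{26773}$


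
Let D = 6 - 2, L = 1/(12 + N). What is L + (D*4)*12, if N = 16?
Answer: 5377/28 ≈ 192.04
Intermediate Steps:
L = 1/28 (L = 1/(12 + 16) = 1/28 ≈ 0.035714)
D = 4
L + (D*4)*12 = 1/28 + (4*4)*12 = 1/28 + 16*12 = 1/28 + 192 = 5377/28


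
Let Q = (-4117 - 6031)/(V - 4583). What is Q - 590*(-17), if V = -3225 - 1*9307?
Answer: 171673598/17115 ≈ 10031.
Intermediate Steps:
V = -12532 (V = -3225 - 9307 = -12532)
Q = 10148/17115 (Q = (-4117 - 6031)/(-12532 - 4583) = -10148/(-17115) = -10148*(-1/17115) = 10148/17115 ≈ 0.59293)
Q - 590*(-17) = 10148/17115 - 590*(-17) = 10148/17115 + 10030 = 171673598/17115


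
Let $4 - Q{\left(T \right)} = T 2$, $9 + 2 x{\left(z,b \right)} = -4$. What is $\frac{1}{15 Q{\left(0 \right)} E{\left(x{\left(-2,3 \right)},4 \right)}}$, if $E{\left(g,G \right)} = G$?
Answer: $\frac{1}{240} \approx 0.0041667$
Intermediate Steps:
$x{\left(z,b \right)} = - \frac{13}{2}$ ($x{\left(z,b \right)} = - \frac{9}{2} + \frac{1}{2} \left(-4\right) = - \frac{9}{2} - 2 = - \frac{13}{2}$)
$Q{\left(T \right)} = 4 - 2 T$ ($Q{\left(T \right)} = 4 - T 2 = 4 - 2 T$)
$\frac{1}{15 Q{\left(0 \right)} E{\left(x{\left(-2,3 \right)},4 \right)}} = \frac{1}{15 \left(4 - 0\right) 4} = \frac{1}{15 \left(4 + 0\right) 4} = \frac{1}{15 \cdot 4 \cdot 4} = \frac{1}{60 \cdot 4} = \frac{1}{240}$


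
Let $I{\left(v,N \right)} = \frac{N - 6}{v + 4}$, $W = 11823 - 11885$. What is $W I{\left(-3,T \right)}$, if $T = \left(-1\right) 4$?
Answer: $620$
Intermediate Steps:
$T = -4$
$W = -62$
$I{\left(v,N \right)} = \frac{-6 + N}{4 + v}$
$W I{\left(-3,T \right)} = - 62 \frac{-6 - 4}{4 - 3} = - 62 \cdot 1^{-1} \left(-10\right) = - 62 \cdot 1 \left(-10\right) = \left(-62\right) \left(-10\right) = 620$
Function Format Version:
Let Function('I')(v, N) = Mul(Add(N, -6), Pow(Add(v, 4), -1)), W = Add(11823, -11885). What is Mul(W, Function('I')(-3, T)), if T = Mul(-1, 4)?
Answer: 620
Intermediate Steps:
T = -4
W = -62
Function('I')(v, N) = Mul(Pow(Add(4, v), -1), Add(-6, N)) (Function('I')(v, N) = Mul(Add(-6, N), Pow(Add(4, v), -1)) = Mul(Pow(Add(4, v), -1), Add(-6, N)))
Mul(W, Function('I')(-3, T)) = Mul(-62, Mul(Pow(Add(4, -3), -1), Add(-6, -4))) = Mul(-62, Mul(Pow(1, -1), -10)) = Mul(-62, Mul(1, -10)) = Mul(-62, -10) = 620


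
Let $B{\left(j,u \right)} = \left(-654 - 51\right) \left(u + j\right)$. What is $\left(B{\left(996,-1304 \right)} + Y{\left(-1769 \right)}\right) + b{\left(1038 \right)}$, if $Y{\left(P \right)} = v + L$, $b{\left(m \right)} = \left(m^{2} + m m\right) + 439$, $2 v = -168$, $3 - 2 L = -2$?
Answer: $\frac{4744771}{2} \approx 2.3724 \cdot 10^{6}$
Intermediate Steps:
$B{\left(j,u \right)} = - 705 j - 705 u$ ($B{\left(j,u \right)} = - 705 \left(j + u\right) = - 705 j - 705 u$)
$L = \frac{5}{2}$ ($L = \frac{3}{2} - -1 = \frac{3}{2} + 1 = \frac{5}{2} \approx 2.5$)
$v = -84$ ($v = \frac{1}{2} \left(-168\right) = -84$)
$b{\left(m \right)} = 439 + 2 m^{2}$ ($b{\left(m \right)} = \left(m^{2} + m^{2}\right) + 439 = 2 m^{2} + 439 = 439 + 2 m^{2}$)
$Y{\left(P \right)} = - \frac{163}{2}$ ($Y{\left(P \right)} = -84 + \frac{5}{2} = - \frac{163}{2}$)
$\left(B{\left(996,-1304 \right)} + Y{\left(-1769 \right)}\right) + b{\left(1038 \right)} = \left(\left(\left(-705\right) 996 - -919320\right) - \frac{163}{2}\right) + \left(439 + 2 \cdot 1038^{2}\right) = \left(\left(-702180 + 919320\right) - \frac{163}{2}\right) + \left(439 + 2 \cdot 1077444\right) = \left(217140 - \frac{163}{2}\right) + \left(439 + 2154888\right) = \frac{434117}{2} + 2155327 = \frac{4744771}{2}$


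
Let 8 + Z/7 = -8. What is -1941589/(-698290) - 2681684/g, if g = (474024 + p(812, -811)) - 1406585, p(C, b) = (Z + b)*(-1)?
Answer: 1840725606571/325276749510 ≈ 5.6590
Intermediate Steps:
Z = -112 (Z = -56 + 7*(-8) = -56 - 56 = -112)
p(C, b) = 112 - b (p(C, b) = (-112 + b)*(-1) = 112 - b)
g = -931638 (g = (474024 + (112 - 1*(-811))) - 1406585 = (474024 + (112 + 811)) - 1406585 = (474024 + 923) - 1406585 = 474947 - 1406585 = -931638)
-1941589/(-698290) - 2681684/g = -1941589/(-698290) - 2681684/(-931638) = -1941589*(-1/698290) - 2681684*(-1/931638) = 1941589/698290 + 1340842/465819 = 1840725606571/325276749510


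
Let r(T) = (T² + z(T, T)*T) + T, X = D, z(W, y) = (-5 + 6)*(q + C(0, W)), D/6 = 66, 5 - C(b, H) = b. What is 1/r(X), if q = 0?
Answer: 1/159192 ≈ 6.2817e-6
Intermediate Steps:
C(b, H) = 5 - b
D = 396 (D = 6*66 = 396)
z(W, y) = 5 (z(W, y) = (-5 + 6)*(0 + (5 - 1*0)) = 1*(0 + (5 + 0)) = 1*(0 + 5) = 1*5 = 5)
X = 396
r(T) = T² + 6*T (r(T) = (T² + 5*T) + T = T² + 6*T)
1/r(X) = 1/(396*(6 + 396)) = 1/(396*402) = 1/159192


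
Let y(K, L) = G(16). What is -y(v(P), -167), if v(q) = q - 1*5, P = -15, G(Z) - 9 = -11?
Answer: 2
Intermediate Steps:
G(Z) = -2 (G(Z) = 9 - 11 = -2)
v(q) = -5 + q (v(q) = q - 5 = -5 + q)
y(K, L) = -2
-y(v(P), -167) = -1*(-2) = 2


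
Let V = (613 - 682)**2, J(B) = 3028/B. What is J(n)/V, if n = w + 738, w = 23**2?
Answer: 3028/6032187 ≈ 0.00050197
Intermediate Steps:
w = 529
n = 1267 (n = 529 + 738 = 1267)
V = 4761 (V = (-69)**2 = 4761)
J(n)/V = (3028/1267)/4761 = (3028*(1/1267))*(1/4761) = (3028/1267)*(1/4761) = 3028/6032187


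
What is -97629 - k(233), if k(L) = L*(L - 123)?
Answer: -123259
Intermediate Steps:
k(L) = L*(-123 + L)
-97629 - k(233) = -97629 - 233*(-123 + 233) = -97629 - 233*110 = -97629 - 1*25630 = -97629 - 25630 = -123259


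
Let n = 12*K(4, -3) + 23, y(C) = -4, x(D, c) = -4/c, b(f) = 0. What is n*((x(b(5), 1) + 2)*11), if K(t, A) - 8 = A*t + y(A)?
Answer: 1606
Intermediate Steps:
K(t, A) = 4 + A*t (K(t, A) = 8 + (A*t - 4) = 8 + (-4 + A*t) = 4 + A*t)
n = -73 (n = 12*(4 - 3*4) + 23 = 12*(4 - 12) + 23 = 12*(-8) + 23 = -96 + 23 = -73)
n*((x(b(5), 1) + 2)*11) = -73*(-4/1 + 2)*11 = -73*(-4*1 + 2)*11 = -73*(-4 + 2)*11 = -(-146)*11 = -73*(-22) = 1606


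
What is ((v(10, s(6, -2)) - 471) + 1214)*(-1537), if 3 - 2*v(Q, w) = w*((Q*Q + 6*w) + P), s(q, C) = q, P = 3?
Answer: -1006735/2 ≈ -5.0337e+5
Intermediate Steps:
v(Q, w) = 3/2 - w*(3 + Q² + 6*w)/2 (v(Q, w) = 3/2 - w*((Q*Q + 6*w) + 3)/2 = 3/2 - w*((Q² + 6*w) + 3)/2 = 3/2 - w*(3 + Q² + 6*w)/2)
((v(10, s(6, -2)) - 471) + 1214)*(-1537) = (((3/2 - 3*6² - 3/2*6 - ½*6*10²) - 471) + 1214)*(-1537) = (((3/2 - 3*36 - 9 - ½*6*100) - 471) + 1214)*(-1537) = (((3/2 - 108 - 9 - 300) - 471) + 1214)*(-1537) = ((-831/2 - 471) + 1214)*(-1537) = (-1773/2 + 1214)*(-1537) = (655/2)*(-1537) = -1006735/2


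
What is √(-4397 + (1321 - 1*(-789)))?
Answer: I*√2287 ≈ 47.823*I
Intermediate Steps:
√(-4397 + (1321 - 1*(-789))) = √(-4397 + (1321 + 789)) = √(-4397 + 2110) = √(-2287) = I*√2287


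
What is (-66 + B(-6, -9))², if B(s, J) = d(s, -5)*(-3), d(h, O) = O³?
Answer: 95481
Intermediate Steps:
B(s, J) = 375 (B(s, J) = (-5)³*(-3) = -125*(-3) = 375)
(-66 + B(-6, -9))² = (-66 + 375)² = 309² = 95481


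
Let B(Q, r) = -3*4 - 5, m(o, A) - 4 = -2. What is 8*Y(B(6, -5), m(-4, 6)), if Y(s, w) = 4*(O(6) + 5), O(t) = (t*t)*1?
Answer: 1312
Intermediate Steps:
m(o, A) = 2 (m(o, A) = 4 - 2 = 2)
O(t) = t² (O(t) = t²*1 = t²)
B(Q, r) = -17 (B(Q, r) = -12 - 5 = -17)
Y(s, w) = 164 (Y(s, w) = 4*(6² + 5) = 4*(36 + 5) = 4*41 = 164)
8*Y(B(6, -5), m(-4, 6)) = 8*164 = 1312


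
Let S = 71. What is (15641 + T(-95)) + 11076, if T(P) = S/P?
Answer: 2538044/95 ≈ 26716.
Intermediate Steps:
T(P) = 71/P
(15641 + T(-95)) + 11076 = (15641 + 71/(-95)) + 11076 = (15641 + 71*(-1/95)) + 11076 = (15641 - 71/95) + 11076 = 1485824/95 + 11076 = 2538044/95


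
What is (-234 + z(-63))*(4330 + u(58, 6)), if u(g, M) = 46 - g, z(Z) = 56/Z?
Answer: -9128252/9 ≈ -1.0143e+6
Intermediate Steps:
(-234 + z(-63))*(4330 + u(58, 6)) = (-234 + 56/(-63))*(4330 + (46 - 1*58)) = (-234 + 56*(-1/63))*(4330 + (46 - 58)) = (-234 - 8/9)*(4330 - 12) = -2114/9*4318 = -9128252/9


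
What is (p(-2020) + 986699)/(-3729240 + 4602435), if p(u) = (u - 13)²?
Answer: 1706596/291065 ≈ 5.8633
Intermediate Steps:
p(u) = (-13 + u)²
(p(-2020) + 986699)/(-3729240 + 4602435) = ((-13 - 2020)² + 986699)/(-3729240 + 4602435) = ((-2033)² + 986699)/873195 = (4133089 + 986699)*(1/873195) = 5119788*(1/873195) = 1706596/291065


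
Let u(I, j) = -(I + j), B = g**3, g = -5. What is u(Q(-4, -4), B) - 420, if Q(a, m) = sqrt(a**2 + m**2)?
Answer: -295 - 4*sqrt(2) ≈ -300.66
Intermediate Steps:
B = -125 (B = (-5)**3 = -125)
u(I, j) = -I - j
u(Q(-4, -4), B) - 420 = (-sqrt((-4)**2 + (-4)**2) - 1*(-125)) - 420 = (-sqrt(16 + 16) + 125) - 420 = (-sqrt(32) + 125) - 420 = (-4*sqrt(2) + 125) - 420 = (125 - 4*sqrt(2)) - 420 = -295 - 4*sqrt(2)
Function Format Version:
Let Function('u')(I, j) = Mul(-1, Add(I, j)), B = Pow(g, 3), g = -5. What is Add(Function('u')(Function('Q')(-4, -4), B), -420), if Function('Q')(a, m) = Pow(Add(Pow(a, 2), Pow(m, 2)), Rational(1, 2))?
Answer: Add(-295, Mul(-4, Pow(2, Rational(1, 2)))) ≈ -300.66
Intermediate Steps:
B = -125 (B = Pow(-5, 3) = -125)
Function('u')(I, j) = Add(Mul(-1, I), Mul(-1, j))
Add(Function('u')(Function('Q')(-4, -4), B), -420) = Add(Add(Mul(-1, Pow(Add(Pow(-4, 2), Pow(-4, 2)), Rational(1, 2))), Mul(-1, -125)), -420) = Add(Add(Mul(-1, Pow(Add(16, 16), Rational(1, 2))), 125), -420) = Add(Add(Mul(-1, Pow(32, Rational(1, 2))), 125), -420) = Add(Add(Mul(-1, Mul(4, Pow(2, Rational(1, 2)))), 125), -420) = Add(Add(Mul(-4, Pow(2, Rational(1, 2))), 125), -420) = Add(Add(125, Mul(-4, Pow(2, Rational(1, 2)))), -420) = Add(-295, Mul(-4, Pow(2, Rational(1, 2))))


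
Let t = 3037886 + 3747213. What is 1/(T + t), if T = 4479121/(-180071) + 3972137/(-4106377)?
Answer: 739439412767/5017150511899822589 ≈ 1.4738e-7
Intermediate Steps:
T = -19108226136344/739439412767 (T = 4479121*(-1/180071) + 3972137*(-1/4106377) = -4479121/180071 - 3972137/4106377 = -19108226136344/739439412767 ≈ -25.841)
t = 6785099
1/(T + t) = 1/(-19108226136344/739439412767 + 6785099) = 1/(5017150511899822589/739439412767) = 739439412767/5017150511899822589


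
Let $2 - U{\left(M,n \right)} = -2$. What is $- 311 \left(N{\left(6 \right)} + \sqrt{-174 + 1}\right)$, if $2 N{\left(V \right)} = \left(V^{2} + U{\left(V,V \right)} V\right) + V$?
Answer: $-10263 - 311 i \sqrt{173} \approx -10263.0 - 4090.6 i$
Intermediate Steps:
$U{\left(M,n \right)} = 4$ ($U{\left(M,n \right)} = 2 - -2 = 2 + 2 = 4$)
$N{\left(V \right)} = \frac{V^{2}}{2} + \frac{5 V}{2}$ ($N{\left(V \right)} = \frac{\left(V^{2} + 4 V\right) + V}{2} = \frac{V^{2} + 5 V}{2} = \frac{V^{2}}{2} + \frac{5 V}{2}$)
$- 311 \left(N{\left(6 \right)} + \sqrt{-174 + 1}\right) = - 311 \left(\frac{1}{2} \cdot 6 \left(5 + 6\right) + \sqrt{-174 + 1}\right) = - 311 \left(\frac{1}{2} \cdot 6 \cdot 11 + \sqrt{-173}\right) = - 311 \left(33 + i \sqrt{173}\right) = -10263 - 311 i \sqrt{173}$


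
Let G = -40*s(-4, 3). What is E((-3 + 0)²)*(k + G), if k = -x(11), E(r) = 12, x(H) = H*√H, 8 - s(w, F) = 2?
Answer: -2880 - 132*√11 ≈ -3317.8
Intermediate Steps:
s(w, F) = 6 (s(w, F) = 8 - 1*2 = 8 - 2 = 6)
x(H) = H^(3/2)
G = -240 (G = -40*6 = -240)
k = -11*√11 (k = -11^(3/2) = -11*√11 ≈ -36.483)
E((-3 + 0)²)*(k + G) = 12*(-11*√11 - 240) = 12*(-240 - 11*√11) = -2880 - 132*√11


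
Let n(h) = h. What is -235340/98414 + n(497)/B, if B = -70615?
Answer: -8333722929/3474752305 ≈ -2.3984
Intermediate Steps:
-235340/98414 + n(497)/B = -235340/98414 + 497/(-70615) = -235340*1/98414 + 497*(-1/70615) = -117670/49207 - 497/70615 = -8333722929/3474752305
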